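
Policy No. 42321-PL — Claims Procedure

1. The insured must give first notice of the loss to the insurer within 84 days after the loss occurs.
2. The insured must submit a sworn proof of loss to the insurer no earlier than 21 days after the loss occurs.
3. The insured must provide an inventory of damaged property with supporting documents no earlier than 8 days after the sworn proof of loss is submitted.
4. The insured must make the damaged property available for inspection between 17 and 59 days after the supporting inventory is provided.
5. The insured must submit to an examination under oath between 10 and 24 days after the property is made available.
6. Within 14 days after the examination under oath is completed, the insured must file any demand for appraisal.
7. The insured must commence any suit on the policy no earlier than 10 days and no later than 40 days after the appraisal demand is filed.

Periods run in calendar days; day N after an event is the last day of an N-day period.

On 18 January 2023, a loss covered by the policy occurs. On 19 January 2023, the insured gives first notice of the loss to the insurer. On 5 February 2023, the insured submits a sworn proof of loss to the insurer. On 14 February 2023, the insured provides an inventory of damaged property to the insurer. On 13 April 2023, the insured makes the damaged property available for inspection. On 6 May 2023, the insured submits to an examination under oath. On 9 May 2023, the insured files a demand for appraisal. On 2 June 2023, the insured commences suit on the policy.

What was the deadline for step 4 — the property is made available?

14 April 2023

Step 4 runs from 14 February 2023, when the supporting inventory is provided. The window is 17–59 days after 14 February 2023; it closes on 14 April 2023.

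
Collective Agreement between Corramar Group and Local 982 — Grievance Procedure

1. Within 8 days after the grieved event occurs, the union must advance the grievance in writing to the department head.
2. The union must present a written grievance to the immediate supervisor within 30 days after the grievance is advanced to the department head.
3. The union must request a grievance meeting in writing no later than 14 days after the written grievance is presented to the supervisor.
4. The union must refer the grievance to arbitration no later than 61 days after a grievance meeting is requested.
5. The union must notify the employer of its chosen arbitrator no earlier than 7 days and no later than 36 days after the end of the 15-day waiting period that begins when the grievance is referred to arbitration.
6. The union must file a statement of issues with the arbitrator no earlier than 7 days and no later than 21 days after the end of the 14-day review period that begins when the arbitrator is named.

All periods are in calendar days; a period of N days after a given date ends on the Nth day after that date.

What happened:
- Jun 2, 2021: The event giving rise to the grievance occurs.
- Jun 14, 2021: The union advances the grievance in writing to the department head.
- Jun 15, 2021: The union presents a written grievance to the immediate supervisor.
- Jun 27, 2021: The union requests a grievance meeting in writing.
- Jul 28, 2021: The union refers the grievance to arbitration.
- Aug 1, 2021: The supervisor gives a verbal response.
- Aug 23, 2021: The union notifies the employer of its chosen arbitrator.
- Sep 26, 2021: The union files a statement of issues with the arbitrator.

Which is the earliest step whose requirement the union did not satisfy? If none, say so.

Step 1 — counting 8 days from Jun 2, 2021 (when the grieved event occurs) gives a deadline of Jun 10, 2021; not done until Jun 14, 2021, 4 days after the deadline.
Later steps need not be reached.

Step 1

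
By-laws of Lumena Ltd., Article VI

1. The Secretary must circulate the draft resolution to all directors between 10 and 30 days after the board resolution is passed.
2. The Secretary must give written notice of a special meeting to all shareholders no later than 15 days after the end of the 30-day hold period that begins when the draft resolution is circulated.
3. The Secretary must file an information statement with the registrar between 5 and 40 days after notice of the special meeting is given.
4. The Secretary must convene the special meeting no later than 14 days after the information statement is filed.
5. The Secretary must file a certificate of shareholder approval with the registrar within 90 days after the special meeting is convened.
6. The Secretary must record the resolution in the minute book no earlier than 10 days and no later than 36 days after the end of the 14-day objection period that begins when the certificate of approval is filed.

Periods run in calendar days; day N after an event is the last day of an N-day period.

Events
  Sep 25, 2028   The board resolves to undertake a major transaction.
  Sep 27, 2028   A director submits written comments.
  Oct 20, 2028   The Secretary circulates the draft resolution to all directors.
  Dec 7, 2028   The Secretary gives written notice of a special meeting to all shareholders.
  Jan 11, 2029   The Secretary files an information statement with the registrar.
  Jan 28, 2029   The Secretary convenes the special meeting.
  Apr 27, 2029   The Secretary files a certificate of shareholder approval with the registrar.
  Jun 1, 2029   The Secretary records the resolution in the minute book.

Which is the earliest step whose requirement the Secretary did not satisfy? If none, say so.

Step 1: the window is 10–30 days after Sep 25, 2028 (when the board resolution is passed), so Oct 5, 2028 through Oct 25, 2028; done Oct 20, 2028 — within the window.
Step 2: 15 days after Nov 19, 2028 (end of the 30-day hold period, which began when the draft resolution is circulated on Oct 20, 2028) is Dec 4, 2028; done Dec 7, 2028 — 3 days late.
The procedure was therefore not followed at step 2.

Step 2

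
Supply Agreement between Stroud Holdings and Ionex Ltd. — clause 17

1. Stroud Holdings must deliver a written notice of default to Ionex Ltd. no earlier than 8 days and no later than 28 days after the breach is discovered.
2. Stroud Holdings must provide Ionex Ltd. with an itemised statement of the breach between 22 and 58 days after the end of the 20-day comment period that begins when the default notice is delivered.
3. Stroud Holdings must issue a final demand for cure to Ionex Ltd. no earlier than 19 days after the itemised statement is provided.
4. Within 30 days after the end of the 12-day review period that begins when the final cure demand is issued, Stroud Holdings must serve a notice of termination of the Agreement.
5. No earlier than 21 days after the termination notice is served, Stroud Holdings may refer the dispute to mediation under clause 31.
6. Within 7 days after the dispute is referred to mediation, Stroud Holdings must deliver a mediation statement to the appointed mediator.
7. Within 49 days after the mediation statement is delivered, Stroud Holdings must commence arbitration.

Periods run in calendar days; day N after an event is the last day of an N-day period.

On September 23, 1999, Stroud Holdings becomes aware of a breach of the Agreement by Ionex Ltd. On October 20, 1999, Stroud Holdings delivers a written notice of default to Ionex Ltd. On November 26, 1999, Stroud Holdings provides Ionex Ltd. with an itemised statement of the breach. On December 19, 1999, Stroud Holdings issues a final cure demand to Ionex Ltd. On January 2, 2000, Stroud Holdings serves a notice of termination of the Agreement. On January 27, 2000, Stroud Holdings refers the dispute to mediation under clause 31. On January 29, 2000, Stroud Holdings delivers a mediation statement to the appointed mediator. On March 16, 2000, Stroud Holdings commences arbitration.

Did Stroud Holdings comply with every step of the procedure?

No

(1) the permitted window runs from September 23, 1999 + 8 = October 1, 1999 to September 23, 1999 + 28 = October 21, 1999; done October 20, 1999, which is between those dates.
(2) the permitted window runs from November 9, 1999 + 22 = December 1, 1999 to November 9, 1999 + 58 = January 6, 2000; done November 26, 1999 — 5 days before the window opened.
The analysis stops there.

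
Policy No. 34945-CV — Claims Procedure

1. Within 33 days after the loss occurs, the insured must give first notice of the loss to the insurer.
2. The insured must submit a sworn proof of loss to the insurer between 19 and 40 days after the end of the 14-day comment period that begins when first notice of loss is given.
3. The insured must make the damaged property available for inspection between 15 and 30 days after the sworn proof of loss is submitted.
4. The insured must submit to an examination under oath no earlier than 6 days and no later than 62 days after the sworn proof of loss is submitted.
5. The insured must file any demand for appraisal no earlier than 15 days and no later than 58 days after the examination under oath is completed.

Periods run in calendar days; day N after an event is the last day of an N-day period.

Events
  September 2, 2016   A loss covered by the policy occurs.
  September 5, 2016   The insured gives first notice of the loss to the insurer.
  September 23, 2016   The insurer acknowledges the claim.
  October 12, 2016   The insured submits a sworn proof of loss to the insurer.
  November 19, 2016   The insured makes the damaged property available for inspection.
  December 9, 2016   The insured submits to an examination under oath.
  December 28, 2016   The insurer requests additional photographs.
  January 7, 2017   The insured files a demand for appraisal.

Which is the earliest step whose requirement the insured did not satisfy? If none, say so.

Step 3

(1) due by September 2, 2016 + 33 days = October 5, 2016; done September 5, 2016 — timely.
(2) the permitted window runs from September 19, 2016 + 19 = October 8, 2016 to September 19, 2016 + 40 = October 29, 2016; done October 12, 2016 — within the window.
(3) the permitted window runs from October 12, 2016 + 15 = October 27, 2016 to October 12, 2016 + 30 = November 11, 2016; done November 19, 2016 — 8 days after the window closed.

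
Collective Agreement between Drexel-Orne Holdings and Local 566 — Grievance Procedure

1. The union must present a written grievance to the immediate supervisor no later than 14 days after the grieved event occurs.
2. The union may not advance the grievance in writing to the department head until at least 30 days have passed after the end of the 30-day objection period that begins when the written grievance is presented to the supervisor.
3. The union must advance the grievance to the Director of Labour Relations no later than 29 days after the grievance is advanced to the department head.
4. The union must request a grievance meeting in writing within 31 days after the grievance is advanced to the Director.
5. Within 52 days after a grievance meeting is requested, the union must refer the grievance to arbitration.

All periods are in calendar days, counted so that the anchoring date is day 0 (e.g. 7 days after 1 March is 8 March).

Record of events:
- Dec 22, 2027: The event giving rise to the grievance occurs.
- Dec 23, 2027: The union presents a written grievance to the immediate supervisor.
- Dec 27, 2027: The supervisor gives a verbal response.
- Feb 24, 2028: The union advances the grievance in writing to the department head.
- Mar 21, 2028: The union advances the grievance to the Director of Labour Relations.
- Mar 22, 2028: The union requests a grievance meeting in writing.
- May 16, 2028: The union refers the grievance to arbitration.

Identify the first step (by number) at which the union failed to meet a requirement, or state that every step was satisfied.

Step 5

Step 1: 14 days after Dec 22, 2027 (when the grieved event occurs) is Jan 5, 2028; Dec 23, 2027 is within that limit.
Step 2: the earliest permitted date is 30 days after Jan 22, 2028 (end of the 30-day objection period, which began when the written grievance is presented to the supervisor on Dec 23, 2027), i.e. Feb 21, 2028; Feb 24, 2028 is on or after that date.
Step 3: 29 days after Feb 24, 2028 (when the grievance is advanced to the department head) is Mar 24, 2028; completed Mar 21, 2028, before the deadline.
Step 4: 31 days after Mar 21, 2028 (when the grievance is advanced to the Director) is Apr 21, 2028; completed Mar 22, 2028, before the deadline.
Step 5: 52 days after Mar 22, 2028 (when a grievance meeting is requested) is May 13, 2028; done May 16, 2028 — 3 days late.
Later steps need not be reached.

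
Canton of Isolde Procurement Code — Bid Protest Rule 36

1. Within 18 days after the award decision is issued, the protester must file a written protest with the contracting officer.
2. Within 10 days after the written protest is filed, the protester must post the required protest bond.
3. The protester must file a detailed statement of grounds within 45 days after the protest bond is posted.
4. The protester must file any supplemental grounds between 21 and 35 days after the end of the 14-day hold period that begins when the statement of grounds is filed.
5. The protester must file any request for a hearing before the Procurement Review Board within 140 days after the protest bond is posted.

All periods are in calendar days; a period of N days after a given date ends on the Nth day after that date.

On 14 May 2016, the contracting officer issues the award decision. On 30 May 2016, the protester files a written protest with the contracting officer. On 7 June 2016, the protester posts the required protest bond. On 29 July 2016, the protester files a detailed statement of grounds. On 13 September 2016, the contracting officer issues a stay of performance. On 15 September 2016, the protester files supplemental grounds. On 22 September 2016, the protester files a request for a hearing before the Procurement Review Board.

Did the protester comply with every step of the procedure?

No

Step 1 — counting 18 days from 14 May 2016 (when the award decision is issued) gives a deadline of 1 June 2016; done 30 May 2016 — timely.
Step 2 — counting 10 days from 30 May 2016 (when the written protest is filed) gives a deadline of 9 June 2016; completed 7 June 2016, before the deadline.
Step 3 — counting 45 days from 7 June 2016 (when the protest bond is posted) gives a deadline of 22 July 2016; not done until 29 July 2016, 7 days after the deadline.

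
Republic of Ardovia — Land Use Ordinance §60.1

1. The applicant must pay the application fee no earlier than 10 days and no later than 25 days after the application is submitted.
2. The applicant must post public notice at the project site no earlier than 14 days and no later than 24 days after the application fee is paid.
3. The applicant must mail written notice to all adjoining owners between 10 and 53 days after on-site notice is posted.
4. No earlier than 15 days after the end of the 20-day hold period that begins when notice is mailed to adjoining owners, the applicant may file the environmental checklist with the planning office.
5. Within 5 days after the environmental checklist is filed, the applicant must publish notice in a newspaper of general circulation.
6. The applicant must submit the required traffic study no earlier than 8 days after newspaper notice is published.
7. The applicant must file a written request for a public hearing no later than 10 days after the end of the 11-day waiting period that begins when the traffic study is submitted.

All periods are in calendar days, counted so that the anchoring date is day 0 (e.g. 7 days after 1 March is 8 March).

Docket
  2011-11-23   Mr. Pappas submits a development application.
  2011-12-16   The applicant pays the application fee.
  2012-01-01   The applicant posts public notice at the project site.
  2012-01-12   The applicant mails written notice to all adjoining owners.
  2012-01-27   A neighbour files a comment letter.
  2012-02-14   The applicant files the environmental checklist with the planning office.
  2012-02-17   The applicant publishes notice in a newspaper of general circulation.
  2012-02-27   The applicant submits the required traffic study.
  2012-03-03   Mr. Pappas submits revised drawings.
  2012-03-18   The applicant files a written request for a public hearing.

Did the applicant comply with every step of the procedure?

Step 1: the window is 10–25 days after 2011-11-23 (when the application is submitted), so 2011-12-03 through 2011-12-18; 2011-12-16 falls inside that range.
Step 2: the window is 14–24 days after 2011-12-16 (when the application fee is paid), so 2011-12-30 through 2012-01-09; done 2012-01-01, which is between those dates.
Step 3: the window is 10–53 days after 2012-01-01 (when on-site notice is posted), so 2012-01-11 through 2012-02-23; 2012-01-12 falls inside that range.
Step 4: the earliest permitted date is 15 days after 2012-02-01 (end of the 20-day hold period, which began when notice is mailed to adjoining owners on 2012-01-12), i.e. 2012-02-16; done 2012-02-14 — 2 days too early.

No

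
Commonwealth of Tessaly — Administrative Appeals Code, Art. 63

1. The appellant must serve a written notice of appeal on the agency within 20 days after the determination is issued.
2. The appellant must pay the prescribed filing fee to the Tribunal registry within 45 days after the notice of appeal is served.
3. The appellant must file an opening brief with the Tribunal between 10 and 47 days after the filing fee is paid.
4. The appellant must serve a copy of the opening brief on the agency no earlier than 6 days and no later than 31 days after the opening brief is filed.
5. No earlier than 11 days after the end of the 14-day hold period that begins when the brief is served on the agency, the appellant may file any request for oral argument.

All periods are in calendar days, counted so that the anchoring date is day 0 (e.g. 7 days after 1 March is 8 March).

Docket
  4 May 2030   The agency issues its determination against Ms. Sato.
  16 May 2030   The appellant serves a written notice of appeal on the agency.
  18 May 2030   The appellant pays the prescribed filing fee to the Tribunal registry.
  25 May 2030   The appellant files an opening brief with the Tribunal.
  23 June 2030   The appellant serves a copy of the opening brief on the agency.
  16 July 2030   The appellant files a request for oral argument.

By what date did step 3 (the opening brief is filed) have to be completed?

Step 3 runs from 18 May 2030, when the filing fee is paid. The window is 10–47 days after 18 May 2030; it closes on 4 July 2030.

4 July 2030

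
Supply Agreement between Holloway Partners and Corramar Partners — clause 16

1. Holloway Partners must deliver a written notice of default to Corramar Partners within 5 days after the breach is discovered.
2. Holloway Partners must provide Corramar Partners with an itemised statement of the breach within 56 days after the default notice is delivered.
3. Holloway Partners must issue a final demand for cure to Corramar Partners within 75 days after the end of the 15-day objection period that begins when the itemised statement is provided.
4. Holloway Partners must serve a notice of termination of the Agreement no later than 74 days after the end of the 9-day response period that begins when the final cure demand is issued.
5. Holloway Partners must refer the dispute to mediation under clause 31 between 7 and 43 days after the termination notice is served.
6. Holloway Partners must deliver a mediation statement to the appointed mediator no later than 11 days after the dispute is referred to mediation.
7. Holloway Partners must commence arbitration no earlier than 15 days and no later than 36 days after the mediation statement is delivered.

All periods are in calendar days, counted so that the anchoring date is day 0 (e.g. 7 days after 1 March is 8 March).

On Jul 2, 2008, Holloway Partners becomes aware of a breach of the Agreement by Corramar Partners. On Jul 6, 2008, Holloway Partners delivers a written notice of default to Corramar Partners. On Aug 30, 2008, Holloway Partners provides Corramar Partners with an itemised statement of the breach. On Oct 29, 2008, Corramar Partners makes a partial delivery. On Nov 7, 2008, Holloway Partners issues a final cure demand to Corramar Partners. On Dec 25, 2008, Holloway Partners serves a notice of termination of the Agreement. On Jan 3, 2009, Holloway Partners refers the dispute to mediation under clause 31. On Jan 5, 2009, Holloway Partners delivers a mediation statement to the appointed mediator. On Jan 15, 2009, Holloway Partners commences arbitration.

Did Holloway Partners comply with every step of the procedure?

No

Step 1 — counting 5 days from Jul 2, 2008 (when the breach is discovered) gives a deadline of Jul 7, 2008; completed Jul 6, 2008, before the deadline.
Step 2 — counting 56 days from Jul 6, 2008 (when the default notice is delivered) gives a deadline of Aug 31, 2008; completed Aug 30, 2008, before the deadline.
Step 3 — counting 75 days from Sep 14, 2008 (end of the 15-day objection period, which began when the itemised statement is provided on Aug 30, 2008) gives a deadline of Nov 28, 2008; done Nov 7, 2008 — timely.
Step 4 — counting 74 days from Nov 16, 2008 (end of the 9-day response period, which began when the final cure demand is issued on Nov 7, 2008) gives a deadline of Jan 29, 2009; done Dec 25, 2008 — timely.
Step 5 — 7 and 43 days from Dec 25, 2008 (when the termination notice is served) are Jan 1, 2009 and Feb 6, 2009 respectively; done Jan 3, 2009, which is between those dates.
Step 6 — counting 11 days from Jan 3, 2009 (when the dispute is referred to mediation) gives a deadline of Jan 14, 2009; Jan 5, 2009 is within that limit.
Step 7 — 15 and 36 days from Jan 5, 2009 (when the mediation statement is delivered) are Jan 20, 2009 and Feb 10, 2009 respectively; Jan 15, 2009 is 5 days too early.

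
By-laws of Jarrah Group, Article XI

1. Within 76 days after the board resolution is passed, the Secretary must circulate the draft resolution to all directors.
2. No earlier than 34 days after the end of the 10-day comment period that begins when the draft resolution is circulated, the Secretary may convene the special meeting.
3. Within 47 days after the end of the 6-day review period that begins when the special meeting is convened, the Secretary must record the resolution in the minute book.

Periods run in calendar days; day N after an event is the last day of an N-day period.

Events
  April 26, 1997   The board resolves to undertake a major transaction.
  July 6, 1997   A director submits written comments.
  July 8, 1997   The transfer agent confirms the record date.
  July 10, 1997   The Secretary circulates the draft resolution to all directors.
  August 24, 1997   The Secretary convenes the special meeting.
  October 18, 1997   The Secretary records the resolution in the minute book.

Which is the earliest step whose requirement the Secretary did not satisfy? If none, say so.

Step 3

Step 1: 76 days after April 26, 1997 (when the board resolution is passed) is July 11, 1997; completed July 10, 1997, before the deadline.
Step 2: the earliest permitted date is 34 days after July 20, 1997 (end of the 10-day comment period, which began when the draft resolution is circulated on July 10, 1997), i.e. August 23, 1997; done August 24, 1997 — permitted.
Step 3: 47 days after August 30, 1997 (end of the 6-day review period, which began when the special meeting is convened on August 24, 1997) is October 16, 1997; not done until October 18, 1997, 2 days after the deadline.
The procedure was therefore not followed at step 3.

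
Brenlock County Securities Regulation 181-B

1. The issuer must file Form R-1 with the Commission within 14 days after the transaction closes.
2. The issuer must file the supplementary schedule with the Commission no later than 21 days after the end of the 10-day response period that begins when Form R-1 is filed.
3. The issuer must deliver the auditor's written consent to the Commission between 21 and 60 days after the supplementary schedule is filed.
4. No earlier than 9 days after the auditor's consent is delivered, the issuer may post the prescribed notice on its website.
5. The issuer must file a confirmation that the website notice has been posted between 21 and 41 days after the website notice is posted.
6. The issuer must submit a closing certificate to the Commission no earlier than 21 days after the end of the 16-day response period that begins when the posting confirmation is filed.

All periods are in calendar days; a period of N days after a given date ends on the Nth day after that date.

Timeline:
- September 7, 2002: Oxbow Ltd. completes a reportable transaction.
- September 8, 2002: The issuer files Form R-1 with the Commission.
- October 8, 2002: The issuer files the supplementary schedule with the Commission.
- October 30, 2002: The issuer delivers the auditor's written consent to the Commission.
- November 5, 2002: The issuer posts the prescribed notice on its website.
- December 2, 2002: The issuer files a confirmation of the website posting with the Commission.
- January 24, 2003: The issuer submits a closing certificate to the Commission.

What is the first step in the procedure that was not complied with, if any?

Step 1: 14 days after September 7, 2002 (when the transaction closes) is September 21, 2002; done September 8, 2002 — timely.
Step 2: 21 days after September 18, 2002 (end of the 10-day response period, which began when Form R-1 is filed on September 8, 2002) is October 9, 2002; done October 8, 2002 — timely.
Step 3: the window is 21–60 days after October 8, 2002 (when the supplementary schedule is filed), so October 29, 2002 through December 7, 2002; done October 30, 2002 — within the window.
Step 4: the earliest permitted date is 9 days after October 30, 2002 (when the auditor's consent is delivered), i.e. November 8, 2002; November 5, 2002 is 3 days before the earliest permitted date.

Step 4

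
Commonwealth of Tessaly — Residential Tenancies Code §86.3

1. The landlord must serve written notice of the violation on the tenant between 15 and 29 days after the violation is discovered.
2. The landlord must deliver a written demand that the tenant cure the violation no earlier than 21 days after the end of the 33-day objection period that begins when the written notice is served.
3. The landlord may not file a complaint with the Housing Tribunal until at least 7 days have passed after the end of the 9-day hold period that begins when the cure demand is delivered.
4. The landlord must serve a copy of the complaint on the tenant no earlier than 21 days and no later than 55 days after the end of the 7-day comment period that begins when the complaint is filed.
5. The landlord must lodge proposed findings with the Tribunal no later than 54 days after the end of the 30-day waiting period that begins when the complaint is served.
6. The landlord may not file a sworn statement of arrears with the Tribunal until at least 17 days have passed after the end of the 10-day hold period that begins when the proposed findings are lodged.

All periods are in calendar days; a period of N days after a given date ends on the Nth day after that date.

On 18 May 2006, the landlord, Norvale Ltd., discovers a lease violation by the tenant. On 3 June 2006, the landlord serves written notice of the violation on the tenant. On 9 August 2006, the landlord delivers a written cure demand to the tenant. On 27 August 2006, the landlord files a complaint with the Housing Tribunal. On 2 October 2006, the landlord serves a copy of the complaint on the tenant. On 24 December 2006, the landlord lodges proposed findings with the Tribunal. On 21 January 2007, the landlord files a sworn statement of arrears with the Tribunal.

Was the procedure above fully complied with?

Yes

(1) the permitted window runs from 18 May 2006 + 15 = 2 June 2006 to 18 May 2006 + 29 = 16 June 2006; done 3 June 2006, which is between those dates.
(2) permitted from 6 July 2006 + 21 days = 27 July 2006 onward; done 9 August 2006 — permitted.
(3) permitted from 18 August 2006 + 7 days = 25 August 2006 onward; 27 August 2006 is on or after that date.
(4) the permitted window runs from 3 September 2006 + 21 = 24 September 2006 to 3 September 2006 + 55 = 28 October 2006; 2 October 2006 falls inside that range.
(5) due by 1 November 2006 + 54 days = 25 December 2006; done 24 December 2006 — timely.
(6) permitted from 3 January 2007 + 17 days = 20 January 2007 onward; 21 January 2007 is on or after that date.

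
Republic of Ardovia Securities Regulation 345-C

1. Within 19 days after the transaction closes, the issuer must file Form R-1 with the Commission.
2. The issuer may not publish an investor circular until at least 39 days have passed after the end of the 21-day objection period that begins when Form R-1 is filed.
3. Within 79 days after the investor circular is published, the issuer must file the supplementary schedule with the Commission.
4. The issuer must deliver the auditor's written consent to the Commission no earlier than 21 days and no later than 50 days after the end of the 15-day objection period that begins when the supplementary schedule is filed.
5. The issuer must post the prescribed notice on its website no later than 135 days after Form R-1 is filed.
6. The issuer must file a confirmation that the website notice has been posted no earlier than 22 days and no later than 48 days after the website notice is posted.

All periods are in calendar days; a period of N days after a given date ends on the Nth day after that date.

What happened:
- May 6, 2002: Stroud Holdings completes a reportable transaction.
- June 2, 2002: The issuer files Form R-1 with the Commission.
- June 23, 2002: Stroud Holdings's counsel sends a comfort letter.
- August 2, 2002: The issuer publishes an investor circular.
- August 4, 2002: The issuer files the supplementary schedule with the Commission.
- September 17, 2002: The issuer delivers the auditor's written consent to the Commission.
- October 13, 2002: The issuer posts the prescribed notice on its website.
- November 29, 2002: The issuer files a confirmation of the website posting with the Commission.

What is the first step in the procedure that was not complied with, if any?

Step 1: 19 days after May 6, 2002 (when the transaction closes) is May 25, 2002; done June 2, 2002 — 8 days late.

Step 1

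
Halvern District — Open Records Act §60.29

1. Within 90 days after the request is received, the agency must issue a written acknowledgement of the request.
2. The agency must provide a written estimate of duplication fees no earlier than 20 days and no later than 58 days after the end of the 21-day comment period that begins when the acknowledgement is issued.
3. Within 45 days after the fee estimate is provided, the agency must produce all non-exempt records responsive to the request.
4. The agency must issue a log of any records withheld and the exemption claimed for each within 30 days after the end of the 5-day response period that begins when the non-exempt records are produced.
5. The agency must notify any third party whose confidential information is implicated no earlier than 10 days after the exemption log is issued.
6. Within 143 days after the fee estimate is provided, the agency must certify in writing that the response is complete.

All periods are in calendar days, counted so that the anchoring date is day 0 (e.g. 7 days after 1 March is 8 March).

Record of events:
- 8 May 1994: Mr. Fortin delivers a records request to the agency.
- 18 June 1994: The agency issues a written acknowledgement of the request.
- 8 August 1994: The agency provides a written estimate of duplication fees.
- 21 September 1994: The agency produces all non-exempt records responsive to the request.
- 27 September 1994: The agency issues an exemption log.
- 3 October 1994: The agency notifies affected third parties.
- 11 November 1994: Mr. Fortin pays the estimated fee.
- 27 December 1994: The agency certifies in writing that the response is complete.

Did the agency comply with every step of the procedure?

Step 1 — counting 90 days from 8 May 1994 (when the request is received) gives a deadline of 6 August 1994; completed 18 June 1994, before the deadline.
Step 2 — 20 and 58 days from 9 July 1994 (end of the 21-day comment period, which began when the acknowledgement is issued on 18 June 1994) are 29 July 1994 and 5 September 1994 respectively; 8 August 1994 falls inside that range.
Step 3 — counting 45 days from 8 August 1994 (when the fee estimate is provided) gives a deadline of 22 September 1994; 21 September 1994 is within that limit.
Step 4 — counting 30 days from 26 September 1994 (end of the 5-day response period, which began when the non-exempt records are produced on 21 September 1994) gives a deadline of 26 October 1994; completed 27 September 1994, before the deadline.
Step 5 — must wait 10 days from 27 September 1994 (when the exemption log is issued), so not before 7 October 1994; done 3 October 1994 — 4 days too early.
That is the first point of non-compliance.

No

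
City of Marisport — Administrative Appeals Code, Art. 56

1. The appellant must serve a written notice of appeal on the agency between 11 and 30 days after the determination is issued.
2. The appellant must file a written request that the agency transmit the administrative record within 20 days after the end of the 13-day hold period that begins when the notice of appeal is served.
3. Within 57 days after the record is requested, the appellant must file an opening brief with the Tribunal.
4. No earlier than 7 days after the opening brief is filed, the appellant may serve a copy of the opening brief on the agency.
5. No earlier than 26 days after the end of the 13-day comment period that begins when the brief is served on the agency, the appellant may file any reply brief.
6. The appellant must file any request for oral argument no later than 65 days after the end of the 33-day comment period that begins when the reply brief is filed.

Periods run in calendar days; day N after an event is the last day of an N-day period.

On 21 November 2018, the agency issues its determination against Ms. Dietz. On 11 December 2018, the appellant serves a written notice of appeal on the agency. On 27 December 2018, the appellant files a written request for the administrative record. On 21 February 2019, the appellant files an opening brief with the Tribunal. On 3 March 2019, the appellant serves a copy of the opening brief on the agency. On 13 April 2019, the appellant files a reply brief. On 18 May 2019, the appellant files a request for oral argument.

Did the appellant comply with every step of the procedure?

Yes

Step 1 — 11 and 30 days from 21 November 2018 (when the determination is issued) are 2 December 2018 and 21 December 2018 respectively; done 11 December 2018, which is between those dates.
Step 2 — counting 20 days from 24 December 2018 (end of the 13-day hold period, which began when the notice of appeal is served on 11 December 2018) gives a deadline of 13 January 2019; completed 27 December 2018, before the deadline.
Step 3 — counting 57 days from 27 December 2018 (when the record is requested) gives a deadline of 22 February 2019; completed 21 February 2019, before the deadline.
Step 4 — must wait 7 days from 21 February 2019 (when the opening brief is filed), so not before 28 February 2019; 3 March 2019 is on or after that date.
Step 5 — must wait 26 days from 16 March 2019 (end of the 13-day comment period, which began when the brief is served on the agency on 3 March 2019), so not before 11 April 2019; done 13 April 2019, after the minimum wait.
Step 6 — counting 65 days from 16 May 2019 (end of the 33-day comment period, which began when the reply brief is filed on 13 April 2019) gives a deadline of 20 July 2019; done 18 May 2019 — timely.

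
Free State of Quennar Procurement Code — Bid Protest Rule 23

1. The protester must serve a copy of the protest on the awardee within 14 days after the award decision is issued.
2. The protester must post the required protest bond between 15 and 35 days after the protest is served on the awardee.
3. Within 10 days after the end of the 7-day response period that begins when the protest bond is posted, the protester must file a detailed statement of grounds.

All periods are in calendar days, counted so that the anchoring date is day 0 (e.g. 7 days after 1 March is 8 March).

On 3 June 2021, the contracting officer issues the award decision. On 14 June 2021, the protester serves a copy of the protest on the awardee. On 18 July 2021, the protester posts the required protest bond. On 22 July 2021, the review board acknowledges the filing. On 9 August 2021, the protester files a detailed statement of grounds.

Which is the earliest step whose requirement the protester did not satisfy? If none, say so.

Step 3

Step 1: 14 days after 3 June 2021 (when the award decision is issued) is 17 June 2021; done 14 June 2021 — timely.
Step 2: the window is 15–35 days after 14 June 2021 (when the protest is served on the awardee), so 29 June 2021 through 19 July 2021; done 18 July 2021 — within the window.
Step 3: 10 days after 25 July 2021 (end of the 7-day response period, which began when the protest bond is posted on 18 July 2021) is 4 August 2021; 9 August 2021 misses that deadline by 5 days.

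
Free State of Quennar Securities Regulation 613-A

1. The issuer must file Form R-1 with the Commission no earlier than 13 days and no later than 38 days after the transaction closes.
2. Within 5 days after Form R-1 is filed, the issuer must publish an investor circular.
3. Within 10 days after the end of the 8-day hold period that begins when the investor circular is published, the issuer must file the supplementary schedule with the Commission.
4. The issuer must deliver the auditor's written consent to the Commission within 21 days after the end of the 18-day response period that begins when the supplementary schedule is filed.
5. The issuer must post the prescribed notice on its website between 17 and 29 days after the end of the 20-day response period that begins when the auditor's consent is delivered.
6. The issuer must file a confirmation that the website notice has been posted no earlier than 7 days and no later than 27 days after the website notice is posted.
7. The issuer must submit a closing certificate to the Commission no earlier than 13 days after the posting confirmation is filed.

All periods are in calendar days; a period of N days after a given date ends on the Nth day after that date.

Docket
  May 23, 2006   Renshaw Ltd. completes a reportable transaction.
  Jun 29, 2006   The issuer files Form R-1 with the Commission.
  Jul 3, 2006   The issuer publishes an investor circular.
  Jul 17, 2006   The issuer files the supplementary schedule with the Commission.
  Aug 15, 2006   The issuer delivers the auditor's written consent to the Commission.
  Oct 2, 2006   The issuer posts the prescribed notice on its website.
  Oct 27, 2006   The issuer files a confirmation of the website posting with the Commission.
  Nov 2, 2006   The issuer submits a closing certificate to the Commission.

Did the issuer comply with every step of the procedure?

No

(1) the permitted window runs from May 23, 2006 + 13 = Jun 5, 2006 to May 23, 2006 + 38 = Jun 30, 2006; Jun 29, 2006 falls inside that range.
(2) due by Jun 29, 2006 + 5 days = Jul 4, 2006; Jul 3, 2006 is within that limit.
(3) due by Jul 11, 2006 + 10 days = Jul 21, 2006; completed Jul 17, 2006, before the deadline.
(4) due by Aug 4, 2006 + 21 days = Aug 25, 2006; Aug 15, 2006 is within that limit.
(5) the permitted window runs from Sep 4, 2006 + 17 = Sep 21, 2006 to Sep 4, 2006 + 29 = Oct 3, 2006; done Oct 2, 2006 — within the window.
(6) the permitted window runs from Oct 2, 2006 + 7 = Oct 9, 2006 to Oct 2, 2006 + 27 = Oct 29, 2006; Oct 27, 2006 falls inside that range.
(7) permitted from Oct 27, 2006 + 13 days = Nov 9, 2006 onward; acted on Nov 2, 2006, 7 days prematurely.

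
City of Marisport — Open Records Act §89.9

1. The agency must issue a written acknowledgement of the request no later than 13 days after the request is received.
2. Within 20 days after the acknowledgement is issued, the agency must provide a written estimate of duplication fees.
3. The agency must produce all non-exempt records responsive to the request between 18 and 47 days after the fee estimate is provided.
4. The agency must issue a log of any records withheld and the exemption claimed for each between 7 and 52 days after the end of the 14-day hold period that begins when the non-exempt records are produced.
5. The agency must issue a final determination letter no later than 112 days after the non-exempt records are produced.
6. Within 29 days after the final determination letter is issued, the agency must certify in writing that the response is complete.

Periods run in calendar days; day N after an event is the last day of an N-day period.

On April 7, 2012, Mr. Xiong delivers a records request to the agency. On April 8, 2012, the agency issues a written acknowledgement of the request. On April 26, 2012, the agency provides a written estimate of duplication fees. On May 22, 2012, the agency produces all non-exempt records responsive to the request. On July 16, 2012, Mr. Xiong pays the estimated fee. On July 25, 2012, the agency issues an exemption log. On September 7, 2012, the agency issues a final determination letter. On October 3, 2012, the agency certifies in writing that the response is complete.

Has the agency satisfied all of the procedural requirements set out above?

Yes

Step 1 — counting 13 days from April 7, 2012 (when the request is received) gives a deadline of April 20, 2012; completed April 8, 2012, before the deadline.
Step 2 — counting 20 days from April 8, 2012 (when the acknowledgement is issued) gives a deadline of April 28, 2012; April 26, 2012 is within that limit.
Step 3 — 18 and 47 days from April 26, 2012 (when the fee estimate is provided) are May 14, 2012 and June 12, 2012 respectively; done May 22, 2012 — within the window.
Step 4 — 7 and 52 days from June 5, 2012 (end of the 14-day hold period, which began when the non-exempt records are produced on May 22, 2012) are June 12, 2012 and July 27, 2012 respectively; done July 25, 2012 — within the window.
Step 5 — counting 112 days from May 22, 2012 (when the non-exempt records are produced) gives a deadline of September 11, 2012; September 7, 2012 is within that limit.
Step 6 — counting 29 days from September 7, 2012 (when the final determination letter is issued) gives a deadline of October 6, 2012; completed October 3, 2012, before the deadline.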